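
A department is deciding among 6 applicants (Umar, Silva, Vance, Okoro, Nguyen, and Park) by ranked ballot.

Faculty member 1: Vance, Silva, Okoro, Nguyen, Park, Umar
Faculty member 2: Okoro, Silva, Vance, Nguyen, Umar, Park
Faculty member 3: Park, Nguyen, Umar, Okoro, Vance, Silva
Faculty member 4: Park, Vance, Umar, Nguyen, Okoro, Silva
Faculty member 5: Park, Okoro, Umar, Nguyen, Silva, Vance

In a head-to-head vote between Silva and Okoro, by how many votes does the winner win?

Ballots ranking Silva above Okoro: 1.
Ballots ranking Okoro above Silva: 4.
Okoro wins 4–1, a margin of 3.

3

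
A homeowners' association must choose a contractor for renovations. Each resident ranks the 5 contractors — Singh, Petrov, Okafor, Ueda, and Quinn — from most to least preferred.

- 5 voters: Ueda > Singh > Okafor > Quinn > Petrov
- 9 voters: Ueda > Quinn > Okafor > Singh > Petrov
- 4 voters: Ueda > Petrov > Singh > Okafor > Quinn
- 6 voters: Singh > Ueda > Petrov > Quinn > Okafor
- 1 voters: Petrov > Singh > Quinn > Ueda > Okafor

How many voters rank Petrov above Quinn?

Ballots ranking Petrov above Quinn: 4+6+1 = 11.
Ballots ranking Quinn above Petrov: 5+9 = 14.
So 11 of 25 voters prefer Petrov to Quinn.

11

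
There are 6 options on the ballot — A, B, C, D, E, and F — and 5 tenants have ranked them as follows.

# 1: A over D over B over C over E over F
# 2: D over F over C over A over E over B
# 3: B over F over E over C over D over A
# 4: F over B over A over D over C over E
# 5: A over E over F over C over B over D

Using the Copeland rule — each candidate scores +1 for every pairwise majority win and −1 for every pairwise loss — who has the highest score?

F

Pairwise results:
  A vs B: A wins 3–2.
  A vs C: A wins 3–2.
  A vs D: A wins 3–2.
  A vs E: A wins 4–1.
  A vs F: F wins 3–2.
  B vs C: B wins 3–2.
  B vs D: B wins 3–2.
  B vs E: B wins 3–2.
  B vs F: F wins 3–2.
  C vs D: D wins 3–2.
  C vs E: C wins 3–2.
  C vs F: F wins 4–1.
  D vs E: D wins 3–2.
  D vs F: F wins 3–2.
  E vs F: F wins 3–2.
Copeland scores (wins − losses):
  A: 4 − 1 = 3
  B: 3 − 2 = 1
  C: 1 − 4 = -3
  D: 2 − 3 = -1
  E: 0 − 5 = -5
  F: 5 − 0 = 5
F has the best Copeland score.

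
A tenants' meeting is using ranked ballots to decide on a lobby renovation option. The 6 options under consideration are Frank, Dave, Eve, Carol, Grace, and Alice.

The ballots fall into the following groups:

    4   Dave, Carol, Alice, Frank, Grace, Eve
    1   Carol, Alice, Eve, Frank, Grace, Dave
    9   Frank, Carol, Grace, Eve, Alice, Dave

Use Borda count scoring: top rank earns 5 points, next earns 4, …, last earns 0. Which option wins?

Borda scores:
  Frank: 4·2 + 2 + 9·5 = 55
  Dave: 4·5 + 0 + 9·0 = 20
  Eve: 4·0 + 3 + 9·2 = 21
  Carol: 4·4 + 5 + 9·4 = 57
  Grace: 4·1 + 1 + 9·3 = 32
  Alice: 4·3 + 4 + 9·1 = 25
Carol has the highest total.

Carol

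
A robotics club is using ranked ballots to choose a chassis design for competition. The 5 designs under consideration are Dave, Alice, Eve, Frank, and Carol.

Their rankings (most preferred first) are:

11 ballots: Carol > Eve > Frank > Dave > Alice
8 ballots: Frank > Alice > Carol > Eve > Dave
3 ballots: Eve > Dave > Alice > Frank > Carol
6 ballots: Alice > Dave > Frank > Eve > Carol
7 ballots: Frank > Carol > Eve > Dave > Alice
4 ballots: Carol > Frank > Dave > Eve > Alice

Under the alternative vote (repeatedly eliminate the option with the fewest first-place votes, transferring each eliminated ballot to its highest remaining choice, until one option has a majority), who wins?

Round 1: Frank 15, Carol 15, Alice 6, Eve 3, Dave 0. Dave has the fewest and is eliminated.
Round 2: Frank 15, Carol 15, Alice 6, Eve 3. Eve has the fewest and is eliminated.
Round 3: Frank 15, Carol 15, Alice 9. Alice has the fewest and is eliminated.
Round 4: Frank 24, Carol 15. Frank has a majority.

Frank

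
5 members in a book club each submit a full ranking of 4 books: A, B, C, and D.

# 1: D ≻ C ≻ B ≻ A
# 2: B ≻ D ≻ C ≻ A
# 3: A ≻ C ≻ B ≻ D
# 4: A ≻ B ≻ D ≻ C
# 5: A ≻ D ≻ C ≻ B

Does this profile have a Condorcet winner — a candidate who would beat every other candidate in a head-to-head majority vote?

Head-to-head results (5 voters total):
A vs B: A wins 3–2.
A vs C: A wins 3–2.
A vs D: A wins 3–2.
B vs C: C wins 3–2.
B vs D: B wins 3–2.
C vs D: D wins 4–1.
A beats each rival — B (3–2), C (3–2), D (3–2) — so A is the Condorcet winner.

Yes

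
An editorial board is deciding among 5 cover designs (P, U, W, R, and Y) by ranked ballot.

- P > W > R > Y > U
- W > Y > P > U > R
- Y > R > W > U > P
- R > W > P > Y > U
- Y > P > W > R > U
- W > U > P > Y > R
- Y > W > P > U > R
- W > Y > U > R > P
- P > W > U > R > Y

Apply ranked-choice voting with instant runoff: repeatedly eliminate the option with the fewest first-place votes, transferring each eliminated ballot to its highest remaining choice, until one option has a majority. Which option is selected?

W

Round 1: W 3, Y 3, P 2, R 1, U 0. U has the fewest and is eliminated.
Round 2: W 3, Y 3, P 2, R 1. R has the fewest and is eliminated.
Round 3: W 4, Y 3, P 2. P has the fewest and is eliminated.
Round 4: W 6, Y 3. W has a majority.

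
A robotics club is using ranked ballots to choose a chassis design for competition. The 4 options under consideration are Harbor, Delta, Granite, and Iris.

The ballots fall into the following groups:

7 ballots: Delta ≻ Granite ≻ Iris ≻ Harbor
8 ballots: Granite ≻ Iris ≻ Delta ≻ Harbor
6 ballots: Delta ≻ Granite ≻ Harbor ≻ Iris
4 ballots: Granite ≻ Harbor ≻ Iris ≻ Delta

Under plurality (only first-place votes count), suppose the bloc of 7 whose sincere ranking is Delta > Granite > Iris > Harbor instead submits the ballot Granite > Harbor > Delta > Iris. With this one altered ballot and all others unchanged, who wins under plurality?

Granite

First-place totals with the altered ballot: Harbor 0, Delta 6, Granite 19, Iris 0.
The switch changes the winner from Delta to Granite.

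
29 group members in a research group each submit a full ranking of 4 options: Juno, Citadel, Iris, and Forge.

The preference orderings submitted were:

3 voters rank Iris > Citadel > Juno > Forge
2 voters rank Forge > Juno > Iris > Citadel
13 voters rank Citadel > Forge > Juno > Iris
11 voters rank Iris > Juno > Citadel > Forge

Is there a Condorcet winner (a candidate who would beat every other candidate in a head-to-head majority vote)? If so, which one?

None — there is no Condorcet winner

Head-to-head results (29 voters total):
Juno vs Citadel: Citadel wins 16–13.
Juno vs Iris: Juno wins 15–14.
Juno vs Forge: Forge wins 15–14.
Citadel vs Iris: Iris wins 16–13.
Citadel vs Forge: Citadel wins 27–2.
Iris vs Forge: Forge wins 15–14.
No candidate beats all others: Juno beats Iris beats Citadel beats Juno, a majority cycle.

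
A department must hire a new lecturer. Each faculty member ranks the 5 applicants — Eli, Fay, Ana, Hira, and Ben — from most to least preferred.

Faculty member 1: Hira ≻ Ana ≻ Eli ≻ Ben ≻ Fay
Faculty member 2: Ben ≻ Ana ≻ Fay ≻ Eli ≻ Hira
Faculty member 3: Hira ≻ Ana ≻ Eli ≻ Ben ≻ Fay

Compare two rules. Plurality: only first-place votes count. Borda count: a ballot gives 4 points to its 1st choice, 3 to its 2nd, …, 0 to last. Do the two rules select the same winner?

Plurality first-place counts: Eli 0, Fay 0, Ana 0, Hira 2, Ben 1 → Hira.
Borda totals: Eli 5, Fay 2, Ana 9, Hira 8, Ben 6 → Ana.
The two rules disagree: plurality picks Hira, Borda picks Ana.

No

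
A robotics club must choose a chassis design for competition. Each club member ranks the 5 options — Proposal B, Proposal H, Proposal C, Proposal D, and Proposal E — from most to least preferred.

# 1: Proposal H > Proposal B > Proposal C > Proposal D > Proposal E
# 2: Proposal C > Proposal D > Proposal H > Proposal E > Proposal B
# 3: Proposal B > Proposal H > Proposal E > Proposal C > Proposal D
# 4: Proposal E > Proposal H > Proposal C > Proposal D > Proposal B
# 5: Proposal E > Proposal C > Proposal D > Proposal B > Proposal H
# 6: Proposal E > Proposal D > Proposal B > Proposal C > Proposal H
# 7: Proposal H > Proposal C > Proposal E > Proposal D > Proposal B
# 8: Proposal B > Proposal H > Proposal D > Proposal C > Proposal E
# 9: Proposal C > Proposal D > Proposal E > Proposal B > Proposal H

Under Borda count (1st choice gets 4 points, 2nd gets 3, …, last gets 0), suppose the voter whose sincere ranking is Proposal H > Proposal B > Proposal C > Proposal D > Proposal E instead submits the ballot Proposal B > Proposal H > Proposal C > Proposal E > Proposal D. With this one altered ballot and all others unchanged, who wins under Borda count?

Borda totals with the altered ballot: Proposal B 16, Proposal H 18, Proposal C 21, Proposal D 15, Proposal E 20.
The winner is unchanged: still Proposal C.

Proposal C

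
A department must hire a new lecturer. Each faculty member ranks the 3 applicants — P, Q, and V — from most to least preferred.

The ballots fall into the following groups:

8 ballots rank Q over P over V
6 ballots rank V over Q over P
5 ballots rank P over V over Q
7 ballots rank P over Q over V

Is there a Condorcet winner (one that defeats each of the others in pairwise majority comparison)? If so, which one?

Head-to-head results (26 voters total):
P vs Q: Q wins 14–12.
P vs V: P wins 20–6.
Q vs V: Q wins 15–11.
Q beats each rival — P (14–12), V (15–11) — so Q is the Condorcet winner.

Q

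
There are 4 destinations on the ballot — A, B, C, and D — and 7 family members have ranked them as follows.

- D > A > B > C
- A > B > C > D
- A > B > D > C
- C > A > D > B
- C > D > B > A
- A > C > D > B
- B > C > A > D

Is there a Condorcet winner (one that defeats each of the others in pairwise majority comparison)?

Yes

Head-to-head results (7 voters total):
A vs B: A wins 5–2.
A vs C: A wins 4–3.
A vs D: A wins 5–2.
B vs C: B wins 4–3.
B vs D: D wins 4–3.
C vs D: C wins 5–2.
A beats each rival — B (5–2), C (4–3), D (5–2) — so A is the Condorcet winner.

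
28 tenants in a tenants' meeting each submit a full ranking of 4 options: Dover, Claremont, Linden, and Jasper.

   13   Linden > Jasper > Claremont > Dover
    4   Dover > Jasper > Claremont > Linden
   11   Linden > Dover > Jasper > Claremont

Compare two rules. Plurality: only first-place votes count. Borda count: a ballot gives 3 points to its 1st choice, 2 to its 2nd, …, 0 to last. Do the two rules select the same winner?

Plurality first-place counts: Dover 4, Claremont 0, Linden 24, Jasper 0 → Linden.
Borda totals: Dover 34, Claremont 17, Linden 72, Jasper 45 → Linden.
The two rules agree on Linden.

Yes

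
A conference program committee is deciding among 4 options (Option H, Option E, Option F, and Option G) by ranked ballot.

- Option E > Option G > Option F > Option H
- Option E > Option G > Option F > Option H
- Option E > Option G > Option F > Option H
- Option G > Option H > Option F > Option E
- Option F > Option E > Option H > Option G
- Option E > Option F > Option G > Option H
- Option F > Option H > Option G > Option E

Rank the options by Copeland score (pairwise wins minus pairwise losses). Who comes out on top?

Pairwise results:
  Option H vs Option E: Option E wins 5–2.
  Option H vs Option F: Option F wins 6–1.
  Option H vs Option G: Option G wins 5–2.
  Option E vs Option F: Option E wins 4–3.
  Option E vs Option G: Option E wins 5–2.
  Option F vs Option G: Option G wins 4–3.
Copeland scores (wins − losses):
  Option H: 0 − 3 = -3
  Option E: 3 − 0 = 3
  Option F: 1 − 2 = -1
  Option G: 2 − 1 = 1
Option E has the best Copeland score.

Option E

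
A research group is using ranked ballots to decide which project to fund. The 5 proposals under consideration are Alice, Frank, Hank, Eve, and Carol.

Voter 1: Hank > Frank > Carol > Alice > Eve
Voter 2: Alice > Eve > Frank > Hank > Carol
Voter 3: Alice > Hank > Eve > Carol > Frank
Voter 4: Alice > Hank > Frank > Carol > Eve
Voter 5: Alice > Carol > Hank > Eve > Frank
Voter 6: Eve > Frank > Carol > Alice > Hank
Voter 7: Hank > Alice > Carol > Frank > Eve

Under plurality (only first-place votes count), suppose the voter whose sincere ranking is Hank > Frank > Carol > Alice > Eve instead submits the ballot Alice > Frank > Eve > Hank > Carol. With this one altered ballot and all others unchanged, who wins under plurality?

Alice

First-place totals with the altered ballot: Alice 5, Frank 0, Hank 1, Eve 1, Carol 0.
The winner is unchanged: still Alice.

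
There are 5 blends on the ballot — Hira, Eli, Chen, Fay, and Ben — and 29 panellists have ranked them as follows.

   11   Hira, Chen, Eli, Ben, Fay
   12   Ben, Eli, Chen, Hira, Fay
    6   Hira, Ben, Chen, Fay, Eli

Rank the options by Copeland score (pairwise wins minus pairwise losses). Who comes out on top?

Hira

Pairwise results:
  Hira vs Eli: Hira wins 17–12.
  Hira vs Chen: Hira wins 17–12.
  Hira vs Fay: Hira wins 29–0.
  Hira vs Ben: Hira wins 17–12.
  Eli vs Chen: Chen wins 17–12.
  Eli vs Fay: Eli wins 23–6.
  Eli vs Ben: Ben wins 18–11.
  Chen vs Fay: Chen wins 29–0.
  Chen vs Ben: Ben wins 18–11.
  Fay vs Ben: Ben wins 29–0.
Copeland scores (wins − losses):
  Hira: 4 − 0 = 4
  Eli: 1 − 3 = -2
  Chen: 2 − 2 = 0
  Fay: 0 − 4 = -4
  Ben: 3 − 1 = 2
Hira has the best Copeland score.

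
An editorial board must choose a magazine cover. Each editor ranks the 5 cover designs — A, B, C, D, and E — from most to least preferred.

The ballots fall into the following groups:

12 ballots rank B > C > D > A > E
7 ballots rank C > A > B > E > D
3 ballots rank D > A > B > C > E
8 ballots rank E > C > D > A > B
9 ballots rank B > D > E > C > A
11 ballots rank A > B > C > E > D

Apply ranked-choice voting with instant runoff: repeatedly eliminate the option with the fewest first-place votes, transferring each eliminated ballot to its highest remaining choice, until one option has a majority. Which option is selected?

Round 1: B 21, A 11, E 8, C 7, D 3. D has the fewest and is eliminated.
Round 2: B 21, A 14, E 8, C 7. C has the fewest and is eliminated.
Round 3: A 21, B 21, E 8. E has the fewest and is eliminated.
Round 4: A 29, B 21. A has a majority.

A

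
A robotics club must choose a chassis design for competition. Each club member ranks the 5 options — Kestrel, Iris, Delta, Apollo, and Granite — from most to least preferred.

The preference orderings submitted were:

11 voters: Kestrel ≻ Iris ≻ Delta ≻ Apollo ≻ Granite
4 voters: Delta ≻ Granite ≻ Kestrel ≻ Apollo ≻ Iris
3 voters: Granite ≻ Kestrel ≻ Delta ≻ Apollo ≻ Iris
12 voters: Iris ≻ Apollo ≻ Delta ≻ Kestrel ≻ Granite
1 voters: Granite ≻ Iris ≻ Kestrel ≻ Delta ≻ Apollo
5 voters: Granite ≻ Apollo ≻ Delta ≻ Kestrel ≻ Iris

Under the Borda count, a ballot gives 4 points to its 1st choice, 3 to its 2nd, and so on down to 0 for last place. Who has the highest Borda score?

Iris

Borda scores:
  Kestrel: 11·4 + 4·2 + 3·3 + 12·1 + 2 + 5·1 = 80
  Iris: 11·3 + 4·0 + 3·0 + 12·4 + 3 + 5·0 = 84
  Delta: 11·2 + 4·4 + 3·2 + 12·2 + 1 + 5·2 = 79
  Apollo: 11·1 + 4·1 + 3·1 + 12·3 + 0 + 5·3 = 69
  Granite: 11·0 + 4·3 + 3·4 + 12·0 + 4 + 5·4 = 48
Iris has the highest total.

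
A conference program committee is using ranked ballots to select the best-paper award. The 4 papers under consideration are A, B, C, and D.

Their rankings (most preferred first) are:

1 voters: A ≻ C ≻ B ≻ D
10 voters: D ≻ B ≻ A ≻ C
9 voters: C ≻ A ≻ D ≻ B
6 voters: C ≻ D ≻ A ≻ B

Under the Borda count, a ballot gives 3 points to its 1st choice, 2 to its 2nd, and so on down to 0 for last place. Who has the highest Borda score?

D

Borda scores:
  A: 3 + 10·1 + 9·2 + 6·1 = 37
  B: 1 + 10·2 + 9·0 + 6·0 = 21
  C: 2 + 10·0 + 9·3 + 6·3 = 47
  D: 0 + 10·3 + 9·1 + 6·2 = 51
D has the highest total.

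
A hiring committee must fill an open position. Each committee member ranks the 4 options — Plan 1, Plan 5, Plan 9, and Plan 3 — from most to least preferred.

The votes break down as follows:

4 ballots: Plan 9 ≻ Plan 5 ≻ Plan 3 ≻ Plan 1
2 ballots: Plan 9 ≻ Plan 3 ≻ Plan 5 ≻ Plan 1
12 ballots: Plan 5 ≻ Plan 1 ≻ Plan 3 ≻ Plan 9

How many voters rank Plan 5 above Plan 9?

12

Ballots ranking Plan 5 above Plan 9: 12.
Ballots ranking Plan 9 above Plan 5: 4+2 = 6.
So 12 of 18 voters prefer Plan 5 to Plan 9.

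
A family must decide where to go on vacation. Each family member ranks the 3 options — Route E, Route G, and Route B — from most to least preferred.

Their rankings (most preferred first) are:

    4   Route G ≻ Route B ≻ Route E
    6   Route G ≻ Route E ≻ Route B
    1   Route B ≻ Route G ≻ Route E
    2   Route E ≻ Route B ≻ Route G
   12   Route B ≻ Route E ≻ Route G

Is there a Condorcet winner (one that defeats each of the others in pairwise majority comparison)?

Yes

Head-to-head results (25 voters total):
Route E vs Route G: Route E wins 14–11.
Route E vs Route B: Route B wins 17–8.
Route G vs Route B: Route B wins 15–10.
Route B beats each rival — Route E (17–8), Route G (15–10) — so Route B is the Condorcet winner.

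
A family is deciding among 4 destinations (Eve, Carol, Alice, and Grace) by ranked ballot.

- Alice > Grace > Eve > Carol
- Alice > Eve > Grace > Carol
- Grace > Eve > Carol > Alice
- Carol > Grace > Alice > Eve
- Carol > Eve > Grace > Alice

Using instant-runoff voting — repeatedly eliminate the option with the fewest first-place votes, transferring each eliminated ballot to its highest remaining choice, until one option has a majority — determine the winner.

Round 1: Carol 2, Alice 2, Grace 1, Eve 0. Eve has the fewest and is eliminated.
Round 2: Carol 2, Alice 2, Grace 1. Grace has the fewest and is eliminated.
Round 3: Carol 3, Alice 2. Carol has a majority.

Carol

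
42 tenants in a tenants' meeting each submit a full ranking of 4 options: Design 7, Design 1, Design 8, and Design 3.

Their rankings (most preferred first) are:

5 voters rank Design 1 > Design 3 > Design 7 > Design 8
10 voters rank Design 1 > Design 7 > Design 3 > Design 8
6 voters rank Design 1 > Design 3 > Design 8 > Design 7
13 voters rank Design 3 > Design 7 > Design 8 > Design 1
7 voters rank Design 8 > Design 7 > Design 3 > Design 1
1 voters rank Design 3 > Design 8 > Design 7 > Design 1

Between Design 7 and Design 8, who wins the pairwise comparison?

Ballots ranking Design 7 above Design 8: 5+10+13 = 28.
Ballots ranking Design 8 above Design 7: 6+7+1 = 14.
Design 7 wins the head-to-head, 28–14.

Design 7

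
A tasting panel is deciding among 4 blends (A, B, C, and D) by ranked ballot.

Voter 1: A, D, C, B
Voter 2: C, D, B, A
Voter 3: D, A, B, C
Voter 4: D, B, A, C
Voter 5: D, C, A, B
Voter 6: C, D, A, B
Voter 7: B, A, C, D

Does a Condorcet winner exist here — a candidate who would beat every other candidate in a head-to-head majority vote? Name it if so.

Head-to-head results (7 voters total):
A vs B: A wins 4–3.
A vs C: A wins 4–3.
A vs D: D wins 5–2.
B vs C: C wins 4–3.
B vs D: D wins 6–1.
C vs D: D wins 4–3.
D beats each rival — A (5–2), B (6–1), C (4–3) — so D is the Condorcet winner.

D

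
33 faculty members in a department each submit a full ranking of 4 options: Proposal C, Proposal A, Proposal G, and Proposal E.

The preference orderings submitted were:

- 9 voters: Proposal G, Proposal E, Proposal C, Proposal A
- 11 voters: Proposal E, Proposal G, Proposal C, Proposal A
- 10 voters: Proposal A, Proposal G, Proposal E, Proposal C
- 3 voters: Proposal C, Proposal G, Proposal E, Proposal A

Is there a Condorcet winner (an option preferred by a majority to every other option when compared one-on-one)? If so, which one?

Proposal G

Head-to-head results (33 voters total):
Proposal C vs Proposal A: Proposal C wins 23–10.
Proposal C vs Proposal G: Proposal G wins 30–3.
Proposal C vs Proposal E: Proposal E wins 30–3.
Proposal A vs Proposal G: Proposal G wins 23–10.
Proposal A vs Proposal E: Proposal E wins 23–10.
Proposal G vs Proposal E: Proposal G wins 22–11.
Proposal G beats each rival — Proposal C (30–3), Proposal A (23–10), Proposal E (22–11) — so Proposal G is the Condorcet winner.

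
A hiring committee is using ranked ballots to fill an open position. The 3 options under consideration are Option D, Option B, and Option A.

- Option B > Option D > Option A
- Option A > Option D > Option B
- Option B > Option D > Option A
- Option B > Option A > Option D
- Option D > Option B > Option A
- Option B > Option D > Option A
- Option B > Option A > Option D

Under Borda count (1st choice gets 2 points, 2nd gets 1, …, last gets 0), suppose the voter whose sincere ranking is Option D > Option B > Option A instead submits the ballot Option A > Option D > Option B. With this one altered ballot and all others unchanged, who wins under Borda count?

Option B

Borda totals with the altered ballot: Option D 5, Option B 10, Option A 6.
The winner is unchanged: still Option B.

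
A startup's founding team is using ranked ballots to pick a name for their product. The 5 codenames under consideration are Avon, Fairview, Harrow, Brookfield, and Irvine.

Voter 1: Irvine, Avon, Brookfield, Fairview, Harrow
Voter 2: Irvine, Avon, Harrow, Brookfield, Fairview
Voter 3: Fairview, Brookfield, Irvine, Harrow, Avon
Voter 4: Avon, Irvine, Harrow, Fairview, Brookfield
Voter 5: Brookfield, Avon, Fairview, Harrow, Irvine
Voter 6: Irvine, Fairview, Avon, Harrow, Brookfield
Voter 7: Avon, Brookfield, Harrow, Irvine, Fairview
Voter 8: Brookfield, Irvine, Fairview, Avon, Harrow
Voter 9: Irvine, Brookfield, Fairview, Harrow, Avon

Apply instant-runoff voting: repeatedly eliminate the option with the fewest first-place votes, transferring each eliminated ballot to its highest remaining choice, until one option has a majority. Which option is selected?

Irvine

Round 1: Irvine 4, Avon 2, Brookfield 2, Fairview 1, Harrow 0. Harrow has the fewest and is eliminated.
Round 2: Irvine 4, Avon 2, Brookfield 2, Fairview 1. Fairview has the fewest and is eliminated.
Round 3: Irvine 4, Brookfield 3, Avon 2. Avon has the fewest and is eliminated.
Round 4: Irvine 5, Brookfield 4. Irvine has a majority.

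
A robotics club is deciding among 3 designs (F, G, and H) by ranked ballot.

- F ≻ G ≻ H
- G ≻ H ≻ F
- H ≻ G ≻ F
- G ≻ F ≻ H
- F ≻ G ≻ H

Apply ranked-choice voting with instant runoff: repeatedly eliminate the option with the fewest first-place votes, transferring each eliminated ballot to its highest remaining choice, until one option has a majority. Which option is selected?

Round 1: F 2, G 2, H 1. H has the fewest and is eliminated.
Round 2: G 3, F 2. G has a majority.

G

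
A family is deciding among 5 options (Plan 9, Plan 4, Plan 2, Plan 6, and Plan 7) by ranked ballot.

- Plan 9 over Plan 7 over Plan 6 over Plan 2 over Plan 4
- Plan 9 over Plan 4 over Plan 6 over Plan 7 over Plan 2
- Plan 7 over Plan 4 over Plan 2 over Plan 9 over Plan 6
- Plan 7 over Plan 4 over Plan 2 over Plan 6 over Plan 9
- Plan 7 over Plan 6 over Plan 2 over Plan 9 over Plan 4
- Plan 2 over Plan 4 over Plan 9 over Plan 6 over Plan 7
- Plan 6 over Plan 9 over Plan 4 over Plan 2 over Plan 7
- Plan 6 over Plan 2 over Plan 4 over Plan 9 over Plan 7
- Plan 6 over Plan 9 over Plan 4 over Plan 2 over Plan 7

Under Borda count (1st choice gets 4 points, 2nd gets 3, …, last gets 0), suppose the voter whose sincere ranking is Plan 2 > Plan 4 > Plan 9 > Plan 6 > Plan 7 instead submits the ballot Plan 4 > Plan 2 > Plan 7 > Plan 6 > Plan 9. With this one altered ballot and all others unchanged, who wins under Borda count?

Borda totals with the altered ballot: Plan 9 17, Plan 4 19, Plan 2 15, Plan 6 21, Plan 7 18.
The winner is unchanged: still Plan 6.

Plan 6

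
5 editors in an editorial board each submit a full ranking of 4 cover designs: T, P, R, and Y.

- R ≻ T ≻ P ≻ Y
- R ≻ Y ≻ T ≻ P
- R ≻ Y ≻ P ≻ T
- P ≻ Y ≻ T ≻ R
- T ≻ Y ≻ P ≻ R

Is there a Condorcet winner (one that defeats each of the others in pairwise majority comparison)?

Head-to-head results (5 voters total):
T vs P: T wins 3–2.
T vs R: R wins 3–2.
T vs Y: Y wins 3–2.
P vs R: R wins 3–2.
P vs Y: Y wins 3–2.
R vs Y: R wins 3–2.
R beats each rival — T (3–2), P (3–2), Y (3–2) — so R is the Condorcet winner.

Yes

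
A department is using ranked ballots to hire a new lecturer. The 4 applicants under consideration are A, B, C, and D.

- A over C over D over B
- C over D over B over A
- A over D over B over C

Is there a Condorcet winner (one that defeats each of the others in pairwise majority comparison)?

Head-to-head results (3 voters total):
A vs B: A wins 2–1.
A vs C: A wins 2–1.
A vs D: A wins 2–1.
B vs C: C wins 2–1.
B vs D: D wins 3–0.
C vs D: C wins 2–1.
A beats each rival — B (2–1), C (2–1), D (2–1) — so A is the Condorcet winner.

Yes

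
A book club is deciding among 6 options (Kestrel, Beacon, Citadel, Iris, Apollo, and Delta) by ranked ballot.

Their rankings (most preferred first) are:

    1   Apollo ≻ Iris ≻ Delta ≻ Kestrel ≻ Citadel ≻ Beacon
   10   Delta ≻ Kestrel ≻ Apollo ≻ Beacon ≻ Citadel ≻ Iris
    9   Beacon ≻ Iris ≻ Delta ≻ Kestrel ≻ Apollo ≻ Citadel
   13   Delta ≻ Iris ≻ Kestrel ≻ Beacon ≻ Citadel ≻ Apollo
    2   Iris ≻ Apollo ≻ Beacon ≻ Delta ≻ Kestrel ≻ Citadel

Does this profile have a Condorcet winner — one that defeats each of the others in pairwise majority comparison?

Head-to-head results (35 voters total):
Kestrel vs Beacon: Kestrel wins 24–11.
Kestrel vs Citadel: Kestrel wins 35–0.
Kestrel vs Iris: Iris wins 25–10.
Kestrel vs Apollo: Kestrel wins 32–3.
Kestrel vs Delta: Delta wins 35–0.
Beacon vs Citadel: Beacon wins 34–1.
Beacon vs Iris: Beacon wins 19–16.
Beacon vs Apollo: Beacon wins 22–13.
Beacon vs Delta: Delta wins 24–11.
Citadel vs Iris: Iris wins 25–10.
Citadel vs Apollo: Apollo wins 22–13.
Citadel vs Delta: Delta wins 35–0.
Iris vs Apollo: Iris wins 24–11.
Iris vs Delta: Delta wins 23–12.
Apollo vs Delta: Delta wins 32–3.
Delta beats each rival — Kestrel (35–0), Beacon (24–11), Citadel (35–0), Iris (23–12), Apollo (32–3) — so Delta is the Condorcet winner.

Yes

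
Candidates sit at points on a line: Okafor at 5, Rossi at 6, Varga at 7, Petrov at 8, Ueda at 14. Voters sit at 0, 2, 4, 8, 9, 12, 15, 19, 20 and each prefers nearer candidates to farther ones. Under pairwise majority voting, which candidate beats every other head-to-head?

With single-peaked preferences on a line, the Condorcet winner is the candidate closest to the median voter.
The median voter (position 9) is closest to Petrov at 8.
Check: Petrov vs Rossi — voters closer to Petrov: 6 of 9.

Petrov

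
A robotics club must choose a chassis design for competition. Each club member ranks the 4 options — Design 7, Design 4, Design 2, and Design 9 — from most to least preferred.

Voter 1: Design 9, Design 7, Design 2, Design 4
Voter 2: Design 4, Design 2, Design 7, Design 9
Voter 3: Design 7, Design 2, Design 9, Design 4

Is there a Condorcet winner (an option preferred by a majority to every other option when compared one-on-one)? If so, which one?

Head-to-head results (3 voters total):
Design 7 vs Design 4: Design 7 wins 2–1.
Design 7 vs Design 2: Design 7 wins 2–1.
Design 7 vs Design 9: Design 7 wins 2–1.
Design 4 vs Design 2: Design 2 wins 2–1.
Design 4 vs Design 9: Design 9 wins 2–1.
Design 2 vs Design 9: Design 2 wins 2–1.
Design 7 beats each rival — Design 4 (2–1), Design 2 (2–1), Design 9 (2–1) — so Design 7 is the Condorcet winner.

Design 7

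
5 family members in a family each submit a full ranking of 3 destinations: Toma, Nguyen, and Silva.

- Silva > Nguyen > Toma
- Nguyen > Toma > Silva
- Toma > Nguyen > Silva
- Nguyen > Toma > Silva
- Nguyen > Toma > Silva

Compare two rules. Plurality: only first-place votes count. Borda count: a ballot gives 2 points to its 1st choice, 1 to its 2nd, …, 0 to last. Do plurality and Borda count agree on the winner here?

Plurality first-place counts: Toma 1, Nguyen 3, Silva 1 → Nguyen.
Borda totals: Toma 5, Nguyen 8, Silva 2 → Nguyen.
The two rules agree on Nguyen.

Yes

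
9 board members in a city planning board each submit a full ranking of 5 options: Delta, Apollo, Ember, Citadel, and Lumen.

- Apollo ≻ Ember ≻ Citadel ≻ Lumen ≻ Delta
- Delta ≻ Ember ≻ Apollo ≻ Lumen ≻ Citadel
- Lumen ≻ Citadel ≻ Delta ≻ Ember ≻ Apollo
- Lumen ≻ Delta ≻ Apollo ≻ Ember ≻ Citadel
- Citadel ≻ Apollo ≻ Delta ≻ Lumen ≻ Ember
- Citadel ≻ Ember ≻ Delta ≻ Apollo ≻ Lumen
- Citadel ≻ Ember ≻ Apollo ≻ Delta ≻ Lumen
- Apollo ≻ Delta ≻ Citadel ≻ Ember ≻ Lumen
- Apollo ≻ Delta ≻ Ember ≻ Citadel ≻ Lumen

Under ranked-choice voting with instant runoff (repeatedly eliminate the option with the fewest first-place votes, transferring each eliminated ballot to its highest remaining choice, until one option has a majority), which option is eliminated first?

Round 1: Apollo 3, Citadel 3, Lumen 2, Delta 1, Ember 0. Ember has the fewest and is eliminated.
Round 2: Apollo 3, Citadel 3, Lumen 2, Delta 1. Delta has the fewest and is eliminated.
Round 3: Apollo 4, Citadel 3, Lumen 2. Lumen has the fewest and is eliminated.
Round 4: Apollo 5, Citadel 4. Apollo has a majority.

Ember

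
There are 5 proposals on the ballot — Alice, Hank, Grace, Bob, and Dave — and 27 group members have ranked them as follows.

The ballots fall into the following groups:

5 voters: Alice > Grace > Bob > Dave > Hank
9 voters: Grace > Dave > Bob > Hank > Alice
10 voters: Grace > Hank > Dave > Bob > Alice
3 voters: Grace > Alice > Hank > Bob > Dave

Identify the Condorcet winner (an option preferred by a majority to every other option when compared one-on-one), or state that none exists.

Grace

Head-to-head results (27 voters total):
Alice vs Hank: Hank wins 19–8.
Alice vs Grace: Grace wins 22–5.
Alice vs Bob: Bob wins 19–8.
Alice vs Dave: Dave wins 19–8.
Hank vs Grace: Grace wins 27–0.
Hank vs Bob: Bob wins 14–13.
Hank vs Dave: Dave wins 14–13.
Grace vs Bob: Grace wins 27–0.
Grace vs Dave: Grace wins 27–0.
Bob vs Dave: Dave wins 19–8.
Grace beats each rival — Alice (22–5), Hank (27–0), Bob (27–0), Dave (27–0) — so Grace is the Condorcet winner.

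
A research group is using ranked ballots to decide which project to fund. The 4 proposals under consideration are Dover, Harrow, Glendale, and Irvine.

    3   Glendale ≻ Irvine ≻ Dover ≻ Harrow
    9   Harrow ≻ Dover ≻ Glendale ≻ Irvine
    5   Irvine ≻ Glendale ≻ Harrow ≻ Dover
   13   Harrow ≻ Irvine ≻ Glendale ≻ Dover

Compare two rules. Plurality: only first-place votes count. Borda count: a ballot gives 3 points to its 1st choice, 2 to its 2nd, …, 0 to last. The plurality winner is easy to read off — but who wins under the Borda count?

Harrow

Plurality first-place counts: Dover 0, Harrow 22, Glendale 3, Irvine 5 → Harrow.
Borda totals: Dover 21, Harrow 71, Glendale 41, Irvine 47 → Harrow.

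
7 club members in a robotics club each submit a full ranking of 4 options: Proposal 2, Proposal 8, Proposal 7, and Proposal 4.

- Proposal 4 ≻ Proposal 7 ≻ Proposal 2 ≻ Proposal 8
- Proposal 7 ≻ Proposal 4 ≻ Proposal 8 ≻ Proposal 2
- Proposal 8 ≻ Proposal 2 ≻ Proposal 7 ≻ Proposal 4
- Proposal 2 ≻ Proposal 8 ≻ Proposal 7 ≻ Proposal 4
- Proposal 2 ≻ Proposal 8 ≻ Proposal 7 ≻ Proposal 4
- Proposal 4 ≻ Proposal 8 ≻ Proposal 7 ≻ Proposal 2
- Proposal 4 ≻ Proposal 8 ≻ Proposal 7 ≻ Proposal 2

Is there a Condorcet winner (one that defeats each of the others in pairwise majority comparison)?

No

Head-to-head results (7 voters total):
Proposal 2 vs Proposal 8: Proposal 8 wins 4–3.
Proposal 2 vs Proposal 7: Proposal 7 wins 4–3.
Proposal 2 vs Proposal 4: Proposal 4 wins 4–3.
Proposal 8 vs Proposal 7: Proposal 8 wins 5–2.
Proposal 8 vs Proposal 4: Proposal 4 wins 4–3.
Proposal 7 vs Proposal 4: Proposal 7 wins 4–3.
No candidate beats all others: Proposal 8 beats Proposal 7 beats Proposal 4 beats Proposal 8, a majority cycle.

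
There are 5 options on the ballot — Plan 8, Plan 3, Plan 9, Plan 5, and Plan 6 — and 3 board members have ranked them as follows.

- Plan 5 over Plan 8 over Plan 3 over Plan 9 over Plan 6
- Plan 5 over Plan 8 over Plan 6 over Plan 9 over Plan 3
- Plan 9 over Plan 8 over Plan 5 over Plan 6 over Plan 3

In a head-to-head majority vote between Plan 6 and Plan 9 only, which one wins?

Ballots ranking Plan 6 above Plan 9: 1.
Ballots ranking Plan 9 above Plan 6: 2.
Plan 9 wins the head-to-head, 2–1.

Plan 9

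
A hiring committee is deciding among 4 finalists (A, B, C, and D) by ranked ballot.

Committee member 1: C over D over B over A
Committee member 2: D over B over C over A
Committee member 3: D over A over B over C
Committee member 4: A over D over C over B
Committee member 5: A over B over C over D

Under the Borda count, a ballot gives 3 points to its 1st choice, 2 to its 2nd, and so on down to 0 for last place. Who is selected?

Borda scores:
  A: 0 + 0 + 2 + 3 + 3 = 8
  B: 1 + 2 + 1 + 0 + 2 = 6
  C: 3 + 1 + 0 + 1 + 1 = 6
  D: 2 + 3 + 3 + 2 + 0 = 10
D has the highest total.

D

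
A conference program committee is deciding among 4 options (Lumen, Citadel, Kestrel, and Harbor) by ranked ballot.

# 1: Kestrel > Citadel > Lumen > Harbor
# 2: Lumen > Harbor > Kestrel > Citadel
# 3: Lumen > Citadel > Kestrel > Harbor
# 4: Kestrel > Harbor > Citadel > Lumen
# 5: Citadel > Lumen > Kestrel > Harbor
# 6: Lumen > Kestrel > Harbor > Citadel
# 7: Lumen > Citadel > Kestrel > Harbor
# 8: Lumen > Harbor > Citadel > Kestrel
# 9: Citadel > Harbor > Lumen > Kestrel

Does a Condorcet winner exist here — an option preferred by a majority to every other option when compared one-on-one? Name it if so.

Lumen

Head-to-head results (9 voters total):
Lumen vs Citadel: Lumen wins 5–4.
Lumen vs Kestrel: Lumen wins 7–2.
Lumen vs Harbor: Lumen wins 7–2.
Citadel vs Kestrel: Citadel wins 5–4.
Citadel vs Harbor: Citadel wins 5–4.
Kestrel vs Harbor: Kestrel wins 6–3.
Lumen beats each rival — Citadel (5–4), Kestrel (7–2), Harbor (7–2) — so Lumen is the Condorcet winner.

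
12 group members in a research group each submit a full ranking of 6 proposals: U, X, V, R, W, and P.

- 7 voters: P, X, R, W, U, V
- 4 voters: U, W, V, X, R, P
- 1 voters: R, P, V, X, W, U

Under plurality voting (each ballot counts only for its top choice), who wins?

P

First-place vote totals:
  U: 4
  X: 0
  V: 0
  R: 1
  W: 0
  P: 7
P has the most first-place votes.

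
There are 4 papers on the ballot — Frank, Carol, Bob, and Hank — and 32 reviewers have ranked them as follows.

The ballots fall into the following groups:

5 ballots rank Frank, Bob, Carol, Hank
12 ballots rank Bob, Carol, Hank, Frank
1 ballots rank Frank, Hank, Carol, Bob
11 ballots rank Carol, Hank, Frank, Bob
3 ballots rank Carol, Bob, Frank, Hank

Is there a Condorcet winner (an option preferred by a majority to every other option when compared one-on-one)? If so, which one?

Head-to-head results (32 voters total):
Frank vs Carol: Carol wins 26–6.
Frank vs Bob: Frank wins 17–15.
Frank vs Hank: Hank wins 23–9.
Carol vs Bob: Bob wins 17–15.
Carol vs Hank: Carol wins 31–1.
Bob vs Hank: Bob wins 20–12.
No candidate beats all others: Frank beats Bob beats Carol beats Frank, a majority cycle.

No Condorcet winner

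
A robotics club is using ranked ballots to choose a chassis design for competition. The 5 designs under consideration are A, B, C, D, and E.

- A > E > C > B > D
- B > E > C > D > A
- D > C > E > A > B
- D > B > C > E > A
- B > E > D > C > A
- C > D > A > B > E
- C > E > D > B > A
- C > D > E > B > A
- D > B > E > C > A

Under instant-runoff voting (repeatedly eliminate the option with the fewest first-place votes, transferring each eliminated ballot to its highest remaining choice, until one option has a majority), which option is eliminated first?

E

Round 1: C 3, D 3, B 2, A 1, E 0. E has the fewest and is eliminated.
Round 2: C 3, D 3, B 2, A 1. A has the fewest and is eliminated.
Round 3: C 4, D 3, B 2. B has the fewest and is eliminated.
Round 4: C 5, D 4. C has a majority.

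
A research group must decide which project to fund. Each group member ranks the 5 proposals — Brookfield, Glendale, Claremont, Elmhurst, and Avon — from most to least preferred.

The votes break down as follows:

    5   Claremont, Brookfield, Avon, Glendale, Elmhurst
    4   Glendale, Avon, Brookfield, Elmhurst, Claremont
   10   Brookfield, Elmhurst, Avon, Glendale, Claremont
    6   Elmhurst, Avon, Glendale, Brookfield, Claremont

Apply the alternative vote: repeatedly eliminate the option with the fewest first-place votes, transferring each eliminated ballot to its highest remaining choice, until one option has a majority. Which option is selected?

Round 1: Brookfield 10, Elmhurst 6, Claremont 5, Glendale 4, Avon 0. Avon has the fewest and is eliminated.
Round 2: Brookfield 10, Elmhurst 6, Claremont 5, Glendale 4. Glendale has the fewest and is eliminated.
Round 3: Brookfield 14, Elmhurst 6, Claremont 5. Brookfield has a majority.

Brookfield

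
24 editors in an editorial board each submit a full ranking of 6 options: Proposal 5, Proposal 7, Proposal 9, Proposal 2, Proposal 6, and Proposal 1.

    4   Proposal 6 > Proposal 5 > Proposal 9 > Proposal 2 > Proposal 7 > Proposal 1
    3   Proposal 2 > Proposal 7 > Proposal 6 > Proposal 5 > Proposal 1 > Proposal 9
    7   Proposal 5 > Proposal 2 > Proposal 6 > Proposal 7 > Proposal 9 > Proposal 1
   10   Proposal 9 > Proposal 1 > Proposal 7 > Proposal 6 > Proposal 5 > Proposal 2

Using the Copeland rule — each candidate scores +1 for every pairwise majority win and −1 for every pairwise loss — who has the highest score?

Proposal 6

Pairwise results:
  Proposal 5 vs Proposal 7: Proposal 7 wins 13–11.
  Proposal 5 vs Proposal 9: Proposal 5 wins 14–10.
  Proposal 5 vs Proposal 2: Proposal 5 wins 21–3.
  Proposal 5 vs Proposal 6: Proposal 6 wins 17–7.
  Proposal 5 vs Proposal 1: Proposal 5 wins 14–10.
  Proposal 7 vs Proposal 9: Proposal 9 wins 14–10.
  Proposal 7 vs Proposal 2: Proposal 2 wins 14–10.
  Proposal 7 vs Proposal 6: Proposal 7 wins 13–11.
  Proposal 7 vs Proposal 1: Proposal 7 wins 14–10.
  Proposal 9 vs Proposal 2: Proposal 9 wins 14–10.
  Proposal 9 vs Proposal 6: Proposal 6 wins 14–10.
  Proposal 9 vs Proposal 1: Proposal 9 wins 21–3.
  Proposal 2 vs Proposal 6: Proposal 6 wins 14–10.
  Proposal 2 vs Proposal 1: Proposal 2 wins 14–10.
  Proposal 6 vs Proposal 1: Proposal 6 wins 14–10.
Copeland scores (wins − losses):
  Proposal 5: 3 − 2 = 1
  Proposal 7: 3 − 2 = 1
  Proposal 9: 3 − 2 = 1
  Proposal 2: 2 − 3 = -1
  Proposal 6: 4 − 1 = 3
  Proposal 1: 0 − 5 = -5
Proposal 6 has the best Copeland score.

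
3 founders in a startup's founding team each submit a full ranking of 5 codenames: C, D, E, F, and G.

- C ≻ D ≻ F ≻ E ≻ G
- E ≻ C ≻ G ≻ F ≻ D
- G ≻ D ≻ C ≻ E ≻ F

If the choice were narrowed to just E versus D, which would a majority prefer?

D

Ballots ranking E above D: 1.
Ballots ranking D above E: 2.
D wins the head-to-head, 2–1.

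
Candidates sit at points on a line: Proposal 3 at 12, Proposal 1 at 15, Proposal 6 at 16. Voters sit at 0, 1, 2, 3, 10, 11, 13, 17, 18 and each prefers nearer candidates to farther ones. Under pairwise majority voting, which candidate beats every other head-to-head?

With single-peaked preferences on a line, the Condorcet winner is the candidate closest to the median voter.
The median voter (position 10) is closest to Proposal 3 at 12.
Check: Proposal 3 vs Proposal 1 — voters closer to Proposal 3: 7 of 9.

Proposal 3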